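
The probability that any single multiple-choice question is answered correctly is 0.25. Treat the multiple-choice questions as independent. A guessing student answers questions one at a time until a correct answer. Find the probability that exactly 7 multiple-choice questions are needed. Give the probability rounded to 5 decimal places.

0.04449

Geometric (trials to first success), p = 0.25.
P(Y = 7) = (1−p)^6 · p = 0.17798 · 0.25 = 0.0444946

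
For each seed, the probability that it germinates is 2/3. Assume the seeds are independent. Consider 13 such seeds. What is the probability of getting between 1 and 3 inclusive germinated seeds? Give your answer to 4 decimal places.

X ~ Binomial(13, 0.666667); P(1 ≤ X ≤ 3) = Σ C(13,k) p^k (1−p)^(13−k) over k:
  k=1: C(13,1)·0.666667^1·0.333333^12 = 0.000016
  k=2: C(13,2)·0.666667^2·0.333333^11 = 0.000196
  k=3: C(13,3)·0.666667^3·0.333333^10 = 0.001435
Total = 0.001647

0.0016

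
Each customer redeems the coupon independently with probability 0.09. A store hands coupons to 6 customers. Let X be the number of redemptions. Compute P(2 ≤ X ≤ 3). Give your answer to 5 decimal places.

0.09431

X ~ Binomial(6, 0.09); P(2 ≤ X ≤ 3) = Σ C(6,k) p^k (1−p)^(6−k) over k:
  k=2: C(6,2)·0.09^2·0.91^4 = 0.0833186
  k=3: C(6,3)·0.09^3·0.91^3 = 0.0109871
Total = 0.0943056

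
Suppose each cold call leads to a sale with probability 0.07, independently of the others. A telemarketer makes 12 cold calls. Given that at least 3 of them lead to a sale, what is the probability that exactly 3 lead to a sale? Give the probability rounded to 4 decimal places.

0.8392

X ~ Binomial(12, 0.07). Want P(X=3 | X≥3) = P(X=3) / P(X≥3).
P(X=3) = C(12,3)·0.07^3·0.93^9 = 0.039270
P(X≥3) = 1 − 0.418596 − 0.378087 − 0.156520 = 0.046797
Ratio = 0.039270 / 0.046797 = 0.839164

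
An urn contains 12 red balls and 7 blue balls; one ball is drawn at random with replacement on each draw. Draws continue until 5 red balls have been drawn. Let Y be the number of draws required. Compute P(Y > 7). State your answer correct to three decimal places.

Needing more than 7 draws ⇔ fewer than 5 successes in the first 7. With X ~ Binomial(7, 0.631579), P(Y > 7) = P(X ≤ 4).
  k=0: C(7,0)·0.631579^0·0.368421^7 = 0.00092
  k=1: C(7,1)·0.631579^1·0.368421^6 = 0.01106
  k=2: C(7,2)·0.631579^2·0.368421^5 = 0.05686
  k=3: C(7,3)·0.631579^3·0.368421^4 = 0.16245
  k=4: C(7,4)·0.631579^4·0.368421^3 = 0.27849
P(X ≤ 4) = 0.50978

0.510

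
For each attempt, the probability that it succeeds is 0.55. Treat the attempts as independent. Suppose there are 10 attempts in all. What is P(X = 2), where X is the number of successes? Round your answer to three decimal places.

X ~ Binomial(n=10, p=0.55).
P(X=2) = C(10,2) · p^2 · (1−p)^8
= 45 · 0.3025 · 0.0016815 = 0.02289

0.023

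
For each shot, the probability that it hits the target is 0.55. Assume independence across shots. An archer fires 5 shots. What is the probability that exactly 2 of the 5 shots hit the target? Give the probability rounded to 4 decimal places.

X ~ Binomial(n=5, p=0.55).
P(X=2) = C(5,2) · p^2 · (1−p)^3
= 10 · 0.3025 · 0.091125 = 0.275653

0.2757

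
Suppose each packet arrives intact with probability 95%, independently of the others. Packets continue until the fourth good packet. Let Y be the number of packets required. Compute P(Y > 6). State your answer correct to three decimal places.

0.002

Needing more than 6 packets ⇔ fewer than 4 successes in the first 6. With X ~ Binomial(6, 0.95), P(Y > 6) = P(X ≤ 3).
  k=0: C(6,0)·0.95^0·0.05^6 = 0.00000
  k=1: C(6,1)·0.95^1·0.05^5 = 0.00000
  k=2: C(6,2)·0.95^2·0.05^4 = 0.00008
  k=3: C(6,3)·0.95^3·0.05^3 = 0.00214
P(X ≤ 3) = 0.00223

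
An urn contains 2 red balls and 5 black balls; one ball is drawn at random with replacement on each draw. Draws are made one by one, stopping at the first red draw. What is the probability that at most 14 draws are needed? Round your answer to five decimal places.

0.99100

Y = number of draws to the first success; geometric, p = 0.285714.
P(Y ≤ 14) = 1 − (1−p)^14 = 1 − 0.0089993 = 0.9910007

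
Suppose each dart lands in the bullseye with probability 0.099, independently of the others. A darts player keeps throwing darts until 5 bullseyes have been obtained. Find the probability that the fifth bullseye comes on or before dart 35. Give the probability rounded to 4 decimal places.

Finishing within 35 darts ⇔ at least 5 successes in the first 35. With X ~ Binomial(35, 0.099), P(Y ≤ 35) = 1 − P(X ≤ 4).
  k=0: C(35,0)·0.099^0·0.901^35 = 0.026024
  k=1: C(35,1)·0.099^1·0.901^34 = 0.100080
  k=2: C(35,2)·0.099^2·0.901^33 = 0.186941
  k=3: C(35,3)·0.099^3·0.901^32 = 0.225948
  k=4: C(35,4)·0.099^4·0.901^31 = 0.198614
1 − 0.737606 = 0.262394

0.2624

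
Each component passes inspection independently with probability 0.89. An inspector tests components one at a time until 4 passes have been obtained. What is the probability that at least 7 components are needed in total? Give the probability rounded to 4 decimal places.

Needing more than 6 components ⇔ fewer than 4 successes in the first 6. With X ~ Binomial(6, 0.89), P(Y > 6) = P(X ≤ 3).
  k=0: C(6,0)·0.89^0·0.11^6 = 0.000002
  k=1: C(6,1)·0.89^1·0.11^5 = 0.000086
  k=2: C(6,2)·0.89^2·0.11^4 = 0.001740
  k=3: C(6,3)·0.89^3·0.11^3 = 0.018766
P(X ≤ 3) = 0.020594

0.0206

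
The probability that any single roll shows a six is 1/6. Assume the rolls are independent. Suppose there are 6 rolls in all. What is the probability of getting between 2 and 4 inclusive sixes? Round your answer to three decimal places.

X ~ Binomial(6, 0.166667); P(2 ≤ X ≤ 4) = Σ C(6,k) p^k (1−p)^(6−k) over k:
  k=2: C(6,2)·0.166667^2·0.833333^4 = 0.20094
  k=3: C(6,3)·0.166667^3·0.833333^3 = 0.05358
  k=4: C(6,4)·0.166667^4·0.833333^2 = 0.00804
Total = 0.26256

0.263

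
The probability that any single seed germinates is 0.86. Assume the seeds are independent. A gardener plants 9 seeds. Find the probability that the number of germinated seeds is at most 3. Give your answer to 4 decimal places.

0.0004

X ~ Binomial(9, 0.86); P(X ≤ 3) = Σ C(9,k) p^k (1−p)^(9−k) over k:
  k=0: C(9,0)·0.86^0·0.14^9 = 0.000000
  k=1: C(9,1)·0.86^1·0.14^8 = 0.000001
  k=2: C(9,2)·0.86^2·0.14^7 = 0.000028
  k=3: C(9,3)·0.86^3·0.14^6 = 0.000402
Total = 0.000432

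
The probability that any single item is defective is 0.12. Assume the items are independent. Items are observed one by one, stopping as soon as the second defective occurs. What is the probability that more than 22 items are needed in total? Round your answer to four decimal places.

Needing more than 22 items ⇔ fewer than 2 successes in the first 22. With X ~ Binomial(22, 0.12), P(Y > 22) = P(X ≤ 1).
  k=0: C(22,0)·0.12^0·0.88^22 = 0.060065
  k=1: C(22,1)·0.12^1·0.88^21 = 0.180194
P(X ≤ 1) = 0.240259

0.2403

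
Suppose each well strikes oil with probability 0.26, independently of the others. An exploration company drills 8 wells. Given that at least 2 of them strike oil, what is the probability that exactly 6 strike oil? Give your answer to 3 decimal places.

X ~ Binomial(8, 0.26). Want P(X=6 | X≥2) = P(X=6) / P(X≥2).
P(X=6) = C(8,6)·0.26^6·0.74^2 = 0.00474
P(X≥2) = 1 − 0.08992 − 0.25275 = 0.65733
Ratio = 0.00474 / 0.65733 = 0.00721

0.007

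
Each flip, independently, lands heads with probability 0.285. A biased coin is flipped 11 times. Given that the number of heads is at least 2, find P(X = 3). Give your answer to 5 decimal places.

0.30142

X ~ Binomial(11, 0.285). Want P(X=3 | X≥2) = P(X=3) / P(X≥2).
P(X=3) = C(11,3)·0.285^3·0.715^8 = 0.2608957
P(X≥2) = 1 − 0.0249670 − 0.1094707 = 0.8655623
Ratio = 0.2608957 / 0.8655623 = 0.3014176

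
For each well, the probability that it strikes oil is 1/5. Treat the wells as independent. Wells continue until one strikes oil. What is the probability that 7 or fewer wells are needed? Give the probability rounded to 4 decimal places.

0.7903

Y = number of wells to the first success; geometric, p = 0.20.
P(Y ≤ 7) = 1 − (1−p)^7 = 1 − 0.209715 = 0.790285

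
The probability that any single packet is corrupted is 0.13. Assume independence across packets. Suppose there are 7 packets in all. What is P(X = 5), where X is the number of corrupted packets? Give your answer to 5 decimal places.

X ~ Binomial(n=7, p=0.13).
P(X=5) = C(7,5) · p^5 · (1−p)^2
= 21 · 3.7129e-05 · 0.7569 = 0.0005902

0.00059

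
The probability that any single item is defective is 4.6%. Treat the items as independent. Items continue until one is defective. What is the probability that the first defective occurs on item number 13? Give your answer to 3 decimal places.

Geometric (trials to first success), p = 0.046.
P(Y = 13) = (1−p)^12 · p = 0.5683 · 0.046 = 0.02614

0.026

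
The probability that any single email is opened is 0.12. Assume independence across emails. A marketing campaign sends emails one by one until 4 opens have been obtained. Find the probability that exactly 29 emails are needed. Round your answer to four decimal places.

0.0278

Y = trial on which the fourth success occurs; negative binomial, r=4, p=0.12.
P(Y=29) = C(28,3) · p^4 · (1−p)^25
= 3276 · 0.00020736 · 0.040932 = 0.027806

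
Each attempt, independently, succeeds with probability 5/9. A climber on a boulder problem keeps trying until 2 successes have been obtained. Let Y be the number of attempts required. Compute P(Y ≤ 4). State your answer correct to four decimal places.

0.7659

Finishing within 4 attempts ⇔ at least 2 successes in the first 4. With X ~ Binomial(4, 0.555556), P(Y ≤ 4) = 1 − P(X ≤ 1).
  k=0: C(4,0)·0.555556^0·0.444444^4 = 0.039018
  k=1: C(4,1)·0.555556^1·0.444444^3 = 0.195092
1 − 0.234111 = 0.765889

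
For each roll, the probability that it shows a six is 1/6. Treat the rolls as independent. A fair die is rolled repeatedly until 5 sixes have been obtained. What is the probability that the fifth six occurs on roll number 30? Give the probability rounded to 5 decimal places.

Y = trial on which the fifth success occurs; negative binomial, r=5, p=0.166667.
P(Y=30) = C(29,4) · p^5 · (1−p)^25
= 23751 · 0.0001286 · 0.010483 = 0.0320180

0.03202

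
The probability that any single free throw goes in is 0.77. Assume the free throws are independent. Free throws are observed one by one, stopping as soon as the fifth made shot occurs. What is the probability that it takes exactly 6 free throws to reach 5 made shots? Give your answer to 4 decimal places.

0.3113

Y = trial on which the fifth success occurs; negative binomial, r=5, p=0.77.
P(Y=6) = C(5,4) · p^5 · (1−p)^1
= 5 · 0.27068 · 0.23 = 0.311280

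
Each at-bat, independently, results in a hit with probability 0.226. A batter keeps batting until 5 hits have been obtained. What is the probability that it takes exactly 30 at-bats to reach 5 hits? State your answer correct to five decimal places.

0.02316

Y = trial on which the fifth success occurs; negative binomial, r=5, p=0.226.
P(Y=30) = C(29,4) · p^5 · (1−p)^25
= 23751 · 0.00058958 · 0.001654 = 0.0231605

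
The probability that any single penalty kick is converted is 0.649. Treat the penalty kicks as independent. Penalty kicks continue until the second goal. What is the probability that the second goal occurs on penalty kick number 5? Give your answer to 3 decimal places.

Y = trial on which the second success occurs; negative binomial, r=2, p=0.649.
P(Y=5) = C(4,1) · p^2 · (1−p)^3
= 4 · 0.4212 · 0.043244 = 0.07286

0.073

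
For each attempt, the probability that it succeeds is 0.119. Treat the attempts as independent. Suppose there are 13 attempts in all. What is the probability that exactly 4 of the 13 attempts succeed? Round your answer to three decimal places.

0.046

X ~ Binomial(n=13, p=0.119).
P(X=4) = C(13,4) · p^4 · (1−p)^9
= 715 · 0.00020053 · 0.31973 = 0.04584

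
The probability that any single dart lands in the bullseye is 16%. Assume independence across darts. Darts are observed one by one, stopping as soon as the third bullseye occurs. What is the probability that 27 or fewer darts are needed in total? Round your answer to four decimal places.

0.8296

Finishing within 27 darts ⇔ at least 3 successes in the first 27. With X ~ Binomial(27, 0.16), P(Y ≤ 27) = 1 − P(X ≤ 2).
  k=0: C(27,0)·0.16^0·0.84^27 = 0.009027
  k=1: C(27,1)·0.16^1·0.84^26 = 0.046424
  k=2: C(27,2)·0.16^2·0.84^25 = 0.114955
1 − 0.170407 = 0.829593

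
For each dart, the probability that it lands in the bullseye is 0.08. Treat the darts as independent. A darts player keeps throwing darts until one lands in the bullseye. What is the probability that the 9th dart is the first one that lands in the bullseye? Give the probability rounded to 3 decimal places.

0.041

Geometric (trials to first success), p = 0.08.
P(Y = 9) = (1−p)^8 · p = 0.51322 · 0.08 = 0.04106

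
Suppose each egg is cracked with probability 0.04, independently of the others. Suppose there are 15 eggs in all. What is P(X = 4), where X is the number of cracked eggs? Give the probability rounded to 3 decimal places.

X ~ Binomial(n=15, p=0.04).
P(X=4) = C(15,4) · p^4 · (1−p)^11
= 1365 · 2.56e-06 · 0.63824 = 0.00223

0.002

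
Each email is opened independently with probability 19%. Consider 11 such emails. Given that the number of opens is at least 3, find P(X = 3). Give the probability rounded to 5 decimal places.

0.60018

X ~ Binomial(11, 0.19). Want P(X=3 | X≥3) = P(X=3) / P(X≥3).
P(X=3) = C(11,3)·0.19^3·0.81^8 = 0.2097128
P(X≥3) = 1 − 0.0984771 − 0.2540952 − 0.2980129 = 0.3494148
Ratio = 0.2097128 / 0.3494148 = 0.6001829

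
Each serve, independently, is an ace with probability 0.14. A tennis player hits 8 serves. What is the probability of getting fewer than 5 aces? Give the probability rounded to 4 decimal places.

0.9979

X ~ Binomial(8, 0.14); P(X ≤ 4) = Σ C(8,k) p^k (1−p)^(8−k) over k:
  k=0: C(8,0)·0.14^0·0.86^8 = 0.299218
  k=1: C(8,1)·0.14^1·0.86^7 = 0.389679
  k=2: C(8,2)·0.14^2·0.86^6 = 0.222026
  k=3: C(8,3)·0.14^3·0.86^5 = 0.072288
  k=4: C(8,4)·0.14^4·0.86^4 = 0.014710
Total = 0.997921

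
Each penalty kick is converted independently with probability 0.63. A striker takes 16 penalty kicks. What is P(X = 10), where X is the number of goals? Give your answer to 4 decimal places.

0.2024

X ~ Binomial(n=16, p=0.63).
P(X=10) = C(16,10) · p^10 · (1−p)^6
= 8008 · 0.0098493 · 0.0025657 = 0.202367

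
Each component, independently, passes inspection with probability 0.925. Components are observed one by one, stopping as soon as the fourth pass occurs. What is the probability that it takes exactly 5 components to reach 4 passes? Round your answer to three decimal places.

0.220

Y = trial on which the fourth success occurs; negative binomial, r=4, p=0.925.
P(Y=5) = C(4,3) · p^4 · (1−p)^1
= 4 · 0.73209 · 0.075 = 0.21963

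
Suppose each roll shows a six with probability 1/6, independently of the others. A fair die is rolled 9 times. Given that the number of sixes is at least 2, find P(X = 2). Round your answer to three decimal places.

0.610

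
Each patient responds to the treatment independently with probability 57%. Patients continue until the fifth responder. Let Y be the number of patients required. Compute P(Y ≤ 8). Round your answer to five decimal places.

Finishing within 8 patients ⇔ at least 5 successes in the first 8. With X ~ Binomial(8, 0.57), P(Y ≤ 8) = 1 − P(X ≤ 4).
  k=0: C(8,0)·0.57^0·0.43^8 = 0.0011688
  k=1: C(8,1)·0.57^1·0.43^7 = 0.0123949
  k=2: C(8,2)·0.57^2·0.43^6 = 0.0575067
  k=3: C(8,3)·0.57^3·0.43^5 = 0.1524596
  k=4: C(8,4)·0.57^4·0.43^4 = 0.2526221
1 − 0.4761522 = 0.5238478

0.52385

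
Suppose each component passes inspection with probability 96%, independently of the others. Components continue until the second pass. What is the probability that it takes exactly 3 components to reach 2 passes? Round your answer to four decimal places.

Y = trial on which the second success occurs; negative binomial, r=2, p=0.96.
P(Y=3) = C(2,1) · p^2 · (1−p)^1
= 2 · 0.9216 · 0.04 = 0.073728

0.0737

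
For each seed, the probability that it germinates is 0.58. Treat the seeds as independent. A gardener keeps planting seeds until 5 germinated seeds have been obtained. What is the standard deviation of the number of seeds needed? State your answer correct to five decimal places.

Y = total seeds until the fifth success; negative binomial with r=5, p=0.58.
SD(Y) = √[r(1−p)/p²] = √(6.2425684) = 2.4985132

2.49851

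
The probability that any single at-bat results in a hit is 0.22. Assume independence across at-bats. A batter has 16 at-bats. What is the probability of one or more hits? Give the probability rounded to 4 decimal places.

P(at least one) = 1 − P(none) = 1 − (1 − 0.22)^16
= 1 − 0.018772 = 0.981228

0.9812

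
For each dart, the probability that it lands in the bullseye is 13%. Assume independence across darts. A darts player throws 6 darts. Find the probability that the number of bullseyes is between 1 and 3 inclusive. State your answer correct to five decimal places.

0.56293

X ~ Binomial(6, 0.13); P(1 ≤ X ≤ 3) = Σ C(6,k) p^k (1−p)^(6−k) over k:
  k=1: C(6,1)·0.13^1·0.87^5 = 0.3887683
  k=2: C(6,2)·0.13^2·0.87^4 = 0.1452295
  k=3: C(6,3)·0.13^3·0.87^3 = 0.0289346
Total = 0.5629325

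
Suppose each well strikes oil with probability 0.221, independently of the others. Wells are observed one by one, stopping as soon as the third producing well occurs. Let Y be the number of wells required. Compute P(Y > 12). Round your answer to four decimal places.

0.4852

Needing more than 12 wells ⇔ fewer than 3 successes in the first 12. With X ~ Binomial(12, 0.221), P(Y > 12) = P(X ≤ 2).
  k=0: C(12,0)·0.221^0·0.779^12 = 0.049940
  k=1: C(12,1)·0.221^1·0.779^11 = 0.170014
  k=2: C(12,2)·0.221^2·0.779^10 = 0.265279
P(X ≤ 2) = 0.485234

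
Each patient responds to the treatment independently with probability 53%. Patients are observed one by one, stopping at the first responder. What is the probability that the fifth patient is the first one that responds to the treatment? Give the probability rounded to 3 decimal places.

0.026

Geometric (trials to first success), p = 0.53.
P(Y = 5) = (1−p)^4 · p = 0.048797 · 0.53 = 0.02586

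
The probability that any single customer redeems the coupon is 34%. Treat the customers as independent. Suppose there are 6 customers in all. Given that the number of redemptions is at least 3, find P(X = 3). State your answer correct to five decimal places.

X ~ Binomial(6, 0.34). Want P(X=3 | X≥3) = P(X=3) / P(X≥3).
P(X=3) = C(6,3)·0.34^3·0.66^3 = 0.2259949
P(X≥3) = 1 − 0.0826540 − 0.2554758 − 0.3290219 = 0.3328483
Ratio = 0.2259949 / 0.3328483 = 0.6789726

0.67897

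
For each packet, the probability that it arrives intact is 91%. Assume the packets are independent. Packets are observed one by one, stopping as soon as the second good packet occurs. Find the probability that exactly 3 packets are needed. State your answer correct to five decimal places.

0.14906

Y = trial on which the second success occurs; negative binomial, r=2, p=0.91.
P(Y=3) = C(2,1) · p^2 · (1−p)^1
= 2 · 0.8281 · 0.09 = 0.1490580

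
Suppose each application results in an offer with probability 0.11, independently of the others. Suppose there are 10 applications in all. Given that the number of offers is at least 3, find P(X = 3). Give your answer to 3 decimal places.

0.799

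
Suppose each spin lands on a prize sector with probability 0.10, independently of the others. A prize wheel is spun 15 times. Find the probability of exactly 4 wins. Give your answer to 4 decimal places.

0.0428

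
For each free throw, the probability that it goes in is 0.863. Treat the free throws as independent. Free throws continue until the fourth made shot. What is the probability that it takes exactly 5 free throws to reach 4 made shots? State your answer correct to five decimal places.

0.30397

Y = trial on which the fourth success occurs; negative binomial, r=4, p=0.863.
P(Y=5) = C(4,3) · p^4 · (1−p)^1
= 4 · 0.55468 · 0.137 = 0.3039651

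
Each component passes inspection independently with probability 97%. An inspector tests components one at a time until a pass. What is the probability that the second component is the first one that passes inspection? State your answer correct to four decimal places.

0.0291

Geometric (trials to first success), p = 0.97.
P(Y = 2) = (1−p)^1 · p = 0.03 · 0.97 = 0.029100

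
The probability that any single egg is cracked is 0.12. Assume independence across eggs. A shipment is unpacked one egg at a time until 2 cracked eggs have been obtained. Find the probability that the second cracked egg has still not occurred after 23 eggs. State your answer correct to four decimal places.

0.2186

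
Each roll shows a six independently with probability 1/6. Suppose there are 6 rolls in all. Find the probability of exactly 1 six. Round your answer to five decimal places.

X ~ Binomial(n=6, p=0.166667).
P(X=1) = C(6,1) · p^1 · (1−p)^5
= 6 · 0.16667 · 0.40188 = 0.4018776

0.40188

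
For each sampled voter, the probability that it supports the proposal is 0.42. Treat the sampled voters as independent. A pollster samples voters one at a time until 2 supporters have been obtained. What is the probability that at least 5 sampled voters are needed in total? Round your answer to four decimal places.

Needing more than 4 sampled voters ⇔ fewer than 2 successes in the first 4. With X ~ Binomial(4, 0.42), P(Y > 4) = P(X ≤ 1).
  k=0: C(4,0)·0.42^0·0.58^4 = 0.113165
  k=1: C(4,1)·0.42^1·0.58^3 = 0.327788
P(X ≤ 1) = 0.440953

0.4410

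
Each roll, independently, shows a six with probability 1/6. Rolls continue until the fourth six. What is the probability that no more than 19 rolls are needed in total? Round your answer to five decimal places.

0.39301

Finishing within 19 rolls ⇔ at least 4 successes in the first 19. With X ~ Binomial(19, 0.166667), P(Y ≤ 19) = 1 − P(X ≤ 3).
  k=0: C(19,0)·0.166667^0·0.833333^19 = 0.0313009
  k=1: C(19,1)·0.166667^1·0.833333^18 = 0.1189433
  k=2: C(19,2)·0.166667^2·0.833333^17 = 0.2140979
  k=3: C(19,3)·0.166667^3·0.833333^16 = 0.2426443
1 − 0.6069864 = 0.3930136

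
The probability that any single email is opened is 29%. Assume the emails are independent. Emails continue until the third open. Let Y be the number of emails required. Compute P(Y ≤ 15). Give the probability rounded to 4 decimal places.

Finishing within 15 emails ⇔ at least 3 successes in the first 15. With X ~ Binomial(15, 0.29), P(Y ≤ 15) = 1 − P(X ≤ 2).
  k=0: C(15,0)·0.29^0·0.71^15 = 0.005873
  k=1: C(15,1)·0.29^1·0.71^14 = 0.035984
  k=2: C(15,2)·0.29^2·0.71^13 = 0.102883
1 − 0.144740 = 0.855260

0.8553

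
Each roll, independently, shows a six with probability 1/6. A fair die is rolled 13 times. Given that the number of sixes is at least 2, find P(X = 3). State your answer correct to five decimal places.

X ~ Binomial(13, 0.166667). Want P(X=3 | X≥2) = P(X=3) / P(X≥2).
P(X=3) = C(13,3)·0.166667^3·0.833333^10 = 0.2138454
P(X≥2) = 1 − 0.0934639 − 0.2430061 = 0.6635300
Ratio = 0.2138454 / 0.6635300 = 0.3222844

0.32228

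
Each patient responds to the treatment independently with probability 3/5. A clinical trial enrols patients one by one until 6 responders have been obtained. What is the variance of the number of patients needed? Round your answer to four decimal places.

6.6667

Y = total patients until the sixth success; negative binomial with r=6, p=0.60.
Var(Y) = r(1−p)/p² = 6·0.40 / 0.60² = 6.666667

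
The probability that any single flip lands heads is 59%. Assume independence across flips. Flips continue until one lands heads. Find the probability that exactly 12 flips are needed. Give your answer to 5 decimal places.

0.00003

Geometric (trials to first success), p = 0.59.
P(Y = 12) = (1−p)^11 · p = 5.5033e-05 · 0.59 = 0.0000325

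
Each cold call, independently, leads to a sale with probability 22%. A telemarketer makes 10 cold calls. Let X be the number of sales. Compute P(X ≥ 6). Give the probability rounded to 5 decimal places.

X ~ Binomial(10, 0.22); P(X ≥ 6) = Σ C(10,k) p^k (1−p)^(10−k) over k:
  k=6: C(10,6)·0.22^6·0.78^4 = 0.0088132
  k=7: C(10,7)·0.22^7·0.78^3 = 0.0014204
  k=8: C(10,8)·0.22^8·0.78^2 = 0.0001502
  k=9: C(10,9)·0.22^9·0.78^1 = 0.0000094
  k=10: C(10,10)·0.22^10·0.78^0 = 0.0000003
Total = 0.0103936

0.01039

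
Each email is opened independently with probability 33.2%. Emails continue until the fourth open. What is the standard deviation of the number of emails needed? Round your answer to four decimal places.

Y = total emails until the fourth success; negative binomial with r=4, p=0.332.
SD(Y) = √[r(1−p)/p²] = √(24.241544) = 4.923570

4.9236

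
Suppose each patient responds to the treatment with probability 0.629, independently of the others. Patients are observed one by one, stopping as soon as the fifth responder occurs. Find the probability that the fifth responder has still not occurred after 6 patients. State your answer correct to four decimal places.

Needing more than 6 patients ⇔ fewer than 5 successes in the first 6. With X ~ Binomial(6, 0.629), P(Y > 6) = P(X ≤ 4).
  k=0: C(6,0)·0.629^0·0.371^6 = 0.002608
  k=1: C(6,1)·0.629^1·0.371^5 = 0.026526
  k=2: C(6,2)·0.629^2·0.371^4 = 0.112432
  k=3: C(6,3)·0.629^3·0.371^3 = 0.254158
  k=4: C(6,4)·0.629^4·0.371^2 = 0.323178
P(X ≤ 4) = 0.718901

0.7189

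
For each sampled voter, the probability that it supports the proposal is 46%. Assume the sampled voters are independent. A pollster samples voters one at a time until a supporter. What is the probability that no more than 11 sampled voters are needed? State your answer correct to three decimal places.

0.999

Y = number of sampled voters to the first success; geometric, p = 0.46.
P(Y ≤ 11) = 1 − (1−p)^11 = 1 − 0.00114 = 0.99886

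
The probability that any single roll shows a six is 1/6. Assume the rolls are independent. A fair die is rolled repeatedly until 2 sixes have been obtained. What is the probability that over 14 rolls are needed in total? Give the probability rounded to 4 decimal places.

0.2960

Needing more than 14 rolls ⇔ fewer than 2 successes in the first 14. With X ~ Binomial(14, 0.166667), P(Y > 14) = P(X ≤ 1).
  k=0: C(14,0)·0.166667^0·0.833333^14 = 0.077887
  k=1: C(14,1)·0.166667^1·0.833333^13 = 0.218082
P(X ≤ 1) = 0.295969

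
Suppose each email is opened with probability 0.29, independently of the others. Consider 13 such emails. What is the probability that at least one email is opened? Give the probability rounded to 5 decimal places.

P(at least one) = 1 − P(none) = 1 − (1 − 0.29)^13
= 1 − 0.0116509 = 0.9883491

0.98835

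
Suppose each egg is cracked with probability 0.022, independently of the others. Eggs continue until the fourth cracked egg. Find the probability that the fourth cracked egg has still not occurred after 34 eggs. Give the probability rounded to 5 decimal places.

0.99358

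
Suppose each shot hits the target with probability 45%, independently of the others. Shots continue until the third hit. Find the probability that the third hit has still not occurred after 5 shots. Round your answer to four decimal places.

0.5931

Needing more than 5 shots ⇔ fewer than 3 successes in the first 5. With X ~ Binomial(5, 0.45), P(Y > 5) = P(X ≤ 2).
  k=0: C(5,0)·0.45^0·0.55^5 = 0.050328
  k=1: C(5,1)·0.45^1·0.55^4 = 0.205889
  k=2: C(5,2)·0.45^2·0.55^3 = 0.336909
P(X ≤ 2) = 0.593127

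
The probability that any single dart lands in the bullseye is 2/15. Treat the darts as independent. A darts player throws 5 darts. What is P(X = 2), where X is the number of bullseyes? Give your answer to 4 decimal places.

0.1157

X ~ Binomial(n=5, p=0.133333).
P(X=2) = C(5,2) · p^2 · (1−p)^3
= 10 · 0.017778 · 0.65096 = 0.115727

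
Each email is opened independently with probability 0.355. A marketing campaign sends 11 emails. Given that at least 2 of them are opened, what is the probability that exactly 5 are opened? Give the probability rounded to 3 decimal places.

0.199

X ~ Binomial(11, 0.355). Want P(X=5 | X≥2) = P(X=5) / P(X≥2).
P(X=5) = C(11,5)·0.355^5·0.645^6 = 0.18756
P(X≥2) = 1 − 0.00804 − 0.04867 = 0.94330
Ratio = 0.18756 / 0.94330 = 0.19884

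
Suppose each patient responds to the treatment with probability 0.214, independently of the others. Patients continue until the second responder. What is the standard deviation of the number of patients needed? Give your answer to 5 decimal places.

5.85885

Y = total patients until the second success; negative binomial with r=2, p=0.214.
SD(Y) = √[r(1−p)/p²] = √(34.3261420) = 5.8588516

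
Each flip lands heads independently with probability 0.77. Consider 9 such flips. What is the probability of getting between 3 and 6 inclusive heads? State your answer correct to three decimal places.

0.343

X ~ Binomial(9, 0.77); P(3 ≤ X ≤ 6) = Σ C(9,k) p^k (1−p)^(9−k) over k:
  k=3: C(9,3)·0.77^3·0.23^6 = 0.00568
  k=4: C(9,4)·0.77^4·0.23^5 = 0.02851
  k=5: C(9,5)·0.77^5·0.23^4 = 0.09544
  k=6: C(9,6)·0.77^6·0.23^3 = 0.21301
Total = 0.34264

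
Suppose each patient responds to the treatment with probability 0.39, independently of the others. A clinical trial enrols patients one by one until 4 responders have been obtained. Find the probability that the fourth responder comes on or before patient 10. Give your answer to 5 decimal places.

Finishing within 10 patients ⇔ at least 4 successes in the first 10. With X ~ Binomial(10, 0.39), P(Y ≤ 10) = 1 − P(X ≤ 3).
  k=0: C(10,0)·0.39^0·0.61^10 = 0.0071334
  k=1: C(10,1)·0.39^1·0.61^9 = 0.0456072
  k=2: C(10,2)·0.39^2·0.61^8 = 0.1312141
  k=3: C(10,3)·0.39^3·0.61^7 = 0.2237092
1 − 0.4076639 = 0.5923361

0.59234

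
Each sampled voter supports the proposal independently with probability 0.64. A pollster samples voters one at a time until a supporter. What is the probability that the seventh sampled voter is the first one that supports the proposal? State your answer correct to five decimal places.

0.00139

Geometric (trials to first success), p = 0.64.
P(Y = 7) = (1−p)^6 · p = 0.0021768 · 0.64 = 0.0013931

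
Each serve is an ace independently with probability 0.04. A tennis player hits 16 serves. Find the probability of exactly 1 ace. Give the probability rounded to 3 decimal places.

0.347

X ~ Binomial(n=16, p=0.04).
P(X=1) = C(16,1) · p^1 · (1−p)^15
= 16 · 0.04 · 0.54209 = 0.34694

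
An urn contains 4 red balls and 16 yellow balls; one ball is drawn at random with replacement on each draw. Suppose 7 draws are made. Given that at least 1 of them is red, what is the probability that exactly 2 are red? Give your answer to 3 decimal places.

0.348

X ~ Binomial(7, 0.20). Want P(X=2 | X≥1) = P(X=2) / P(X≥1).
P(X=2) = C(7,2)·0.20^2·0.80^5 = 0.27525
P(X≥1) = 1 − 0.20972 = 0.79028
Ratio = 0.27525 / 0.79028 = 0.34829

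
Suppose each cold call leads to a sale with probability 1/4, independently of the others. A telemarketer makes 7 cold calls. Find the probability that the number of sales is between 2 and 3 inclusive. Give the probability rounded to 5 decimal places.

X ~ Binomial(7, 0.25); P(2 ≤ X ≤ 3) = Σ C(7,k) p^k (1−p)^(7−k) over k:
  k=2: C(7,2)·0.25^2·0.75^5 = 0.3114624
  k=3: C(7,3)·0.25^3·0.75^4 = 0.1730347
Total = 0.4844971

0.48450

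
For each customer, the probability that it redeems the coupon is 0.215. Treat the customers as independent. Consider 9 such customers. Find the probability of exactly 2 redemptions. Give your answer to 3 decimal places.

X ~ Binomial(n=9, p=0.215).
P(X=2) = C(9,2) · p^2 · (1−p)^7
= 36 · 0.046225 · 0.18369 = 0.30568

0.306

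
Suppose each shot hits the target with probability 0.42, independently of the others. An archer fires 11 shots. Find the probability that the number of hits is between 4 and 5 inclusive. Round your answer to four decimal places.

X ~ Binomial(11, 0.42); P(4 ≤ X ≤ 5) = Σ C(11,k) p^k (1−p)^(11−k) over k:
  k=4: C(11,4)·0.42^4·0.58^7 = 0.226729
  k=5: C(11,5)·0.42^5·0.58^6 = 0.229856
Total = 0.456585

0.4566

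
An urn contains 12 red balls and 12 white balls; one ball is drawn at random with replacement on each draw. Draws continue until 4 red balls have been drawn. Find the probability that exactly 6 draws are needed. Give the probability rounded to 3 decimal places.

Y = trial on which the fourth success occurs; negative binomial, r=4, p=0.50.
P(Y=6) = C(5,3) · p^4 · (1−p)^2
= 10 · 0.0625 · 0.25 = 0.15625

0.156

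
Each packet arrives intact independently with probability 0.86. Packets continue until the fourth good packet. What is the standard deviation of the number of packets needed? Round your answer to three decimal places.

0.870

Y = total packets until the fourth success; negative binomial with r=4, p=0.86.
SD(Y) = √[r(1−p)/p²] = √(0.75717) = 0.87015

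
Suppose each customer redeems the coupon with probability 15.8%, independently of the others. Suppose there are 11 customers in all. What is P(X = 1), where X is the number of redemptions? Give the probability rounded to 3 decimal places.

0.311

X ~ Binomial(n=11, p=0.158).
P(X=1) = C(11,1) · p^1 · (1−p)^10
= 11 · 0.158 · 0.17911 = 0.31129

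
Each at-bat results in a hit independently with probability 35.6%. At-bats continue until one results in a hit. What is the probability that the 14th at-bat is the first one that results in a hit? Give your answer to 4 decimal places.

0.0012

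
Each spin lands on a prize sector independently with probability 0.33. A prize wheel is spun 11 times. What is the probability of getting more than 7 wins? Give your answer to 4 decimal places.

X ~ Binomial(11, 0.33); P(X ≥ 8) = Σ C(11,k) p^k (1−p)^(11−k) over k:
  k=8: C(11,8)·0.33^8·0.67^3 = 0.006979
  k=9: C(11,9)·0.33^9·0.67^2 = 0.001146
  k=10: C(11,10)·0.33^10·0.67^1 = 0.000113
  k=11: C(11,11)·0.33^11·0.67^0 = 0.000005
Total = 0.008243

0.0082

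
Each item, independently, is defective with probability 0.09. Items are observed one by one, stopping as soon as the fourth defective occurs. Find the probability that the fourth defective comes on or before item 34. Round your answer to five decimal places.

0.36669

Finishing within 34 items ⇔ at least 4 successes in the first 34. With X ~ Binomial(34, 0.09), P(Y ≤ 34) = 1 − P(X ≤ 3).
  k=0: C(34,0)·0.09^0·0.91^34 = 0.0404956
  k=1: C(34,1)·0.09^1·0.91^33 = 0.1361719
  k=2: C(34,2)·0.09^2·0.91^32 = 0.2222145
  k=3: C(34,3)·0.09^3·0.91^31 = 0.2344241
1 − 0.6333060 = 0.3666940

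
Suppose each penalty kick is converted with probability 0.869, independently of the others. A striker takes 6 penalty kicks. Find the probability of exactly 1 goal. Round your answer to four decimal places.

0.0002

X ~ Binomial(n=6, p=0.869).
P(X=1) = C(6,1) · p^1 · (1−p)^5
= 6 · 0.869 · 3.8579e-05 = 0.000201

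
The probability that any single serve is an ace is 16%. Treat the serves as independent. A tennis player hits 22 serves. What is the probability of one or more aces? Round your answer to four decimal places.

P(at least one) = 1 − P(none) = 1 − (1 − 0.16)^22
= 1 − 0.021585 = 0.978415

0.9784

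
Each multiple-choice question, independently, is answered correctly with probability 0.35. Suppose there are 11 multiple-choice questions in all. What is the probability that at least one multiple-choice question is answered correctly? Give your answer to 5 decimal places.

P(at least one) = 1 − P(none) = 1 − (1 − 0.35)^11
= 1 − 0.0087508 = 0.9912492

0.99125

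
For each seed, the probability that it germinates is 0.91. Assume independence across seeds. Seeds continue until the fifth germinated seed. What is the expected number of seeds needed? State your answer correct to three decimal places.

5.495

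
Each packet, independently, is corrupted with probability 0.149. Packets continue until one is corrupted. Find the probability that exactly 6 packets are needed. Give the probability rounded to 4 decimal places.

0.0665

Geometric (trials to first success), p = 0.149.
P(Y = 6) = (1−p)^5 · p = 0.44632 · 0.149 = 0.066502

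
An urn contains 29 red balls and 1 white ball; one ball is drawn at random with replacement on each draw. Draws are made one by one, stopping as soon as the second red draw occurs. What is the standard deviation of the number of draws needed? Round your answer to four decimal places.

Y = total draws until the second success; negative binomial with r=2, p=0.966667.
SD(Y) = √[r(1−p)/p²] = √(0.071344) = 0.267102

0.2671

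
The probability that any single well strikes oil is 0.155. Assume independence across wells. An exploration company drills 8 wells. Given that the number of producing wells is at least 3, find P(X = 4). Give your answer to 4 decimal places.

0.1811

X ~ Binomial(8, 0.155). Want P(X=4 | X≥3) = P(X=4) / P(X≥3).
P(X=4) = C(8,4)·0.155^4·0.845^4 = 0.020599
P(X≥3) = 1 − 0.259928 − 0.381433 − 0.244885 = 0.113754
Ratio = 0.020599 / 0.113754 = 0.181087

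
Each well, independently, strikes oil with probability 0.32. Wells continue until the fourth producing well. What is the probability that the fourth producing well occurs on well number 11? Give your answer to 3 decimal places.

0.085

Y = trial on which the fourth success occurs; negative binomial, r=4, p=0.32.
P(Y=11) = C(10,3) · p^4 · (1−p)^7
= 120 · 0.010486 · 0.06723 = 0.08459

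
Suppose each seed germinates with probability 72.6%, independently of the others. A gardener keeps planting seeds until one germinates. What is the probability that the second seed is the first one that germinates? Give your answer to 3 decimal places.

Geometric (trials to first success), p = 0.726.
P(Y = 2) = (1−p)^1 · p = 0.274 · 0.726 = 0.19892

0.199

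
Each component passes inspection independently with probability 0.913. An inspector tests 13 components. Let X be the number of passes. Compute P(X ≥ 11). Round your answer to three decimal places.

X ~ Binomial(13, 0.913); P(X ≥ 11) = Σ C(13,k) p^k (1−p)^(13−k) over k:
  k=11: C(13,11)·0.913^11·0.087^2 = 0.21693
  k=12: C(13,12)·0.913^12·0.087^1 = 0.37941
  k=13: C(13,13)·0.913^13·0.087^0 = 0.30628
Total = 0.90262

0.903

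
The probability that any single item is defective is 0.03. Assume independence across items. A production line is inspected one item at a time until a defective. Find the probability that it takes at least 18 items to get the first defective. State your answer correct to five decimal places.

0.59583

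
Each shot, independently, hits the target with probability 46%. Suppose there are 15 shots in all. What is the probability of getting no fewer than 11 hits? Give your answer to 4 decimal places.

X ~ Binomial(15, 0.46); P(X ≥ 11) = Σ C(15,k) p^k (1−p)^(15−k) over k:
  k=11: C(15,11)·0.46^11·0.54^4 = 0.022649
  k=12: C(15,12)·0.46^12·0.54^3 = 0.006431
  k=13: C(15,13)·0.46^13·0.54^2 = 0.001264
  k=14: C(15,14)·0.46^14·0.54^1 = 0.000154
  k=15: C(15,15)·0.46^15·0.54^0 = 0.000009
Total = 0.030507

0.0305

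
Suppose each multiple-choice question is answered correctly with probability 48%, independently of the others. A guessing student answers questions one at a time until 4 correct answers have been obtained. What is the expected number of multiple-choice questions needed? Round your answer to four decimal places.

Y = total multiple-choice questions until the fourth success; negative binomial with r=4, p=0.48.
E[Y] = r / p = 4 / 0.48 = 8.333333

8.3333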